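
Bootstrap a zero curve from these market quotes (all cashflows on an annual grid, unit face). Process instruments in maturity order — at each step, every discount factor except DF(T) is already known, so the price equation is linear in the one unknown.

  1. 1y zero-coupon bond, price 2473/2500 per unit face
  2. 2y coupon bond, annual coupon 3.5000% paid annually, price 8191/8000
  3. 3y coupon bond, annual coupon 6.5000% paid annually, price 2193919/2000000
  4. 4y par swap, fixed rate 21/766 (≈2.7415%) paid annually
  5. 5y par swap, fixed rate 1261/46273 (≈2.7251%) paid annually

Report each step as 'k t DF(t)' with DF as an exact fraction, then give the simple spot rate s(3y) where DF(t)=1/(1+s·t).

step 1 [1y] zero: DF = P = 2473/2500 ≈ 0.989200
step 2 [2y] bond c/1=7/200: DF=(8191/8000 − 7/200·(0.989200))/(1+7/200) = 4779/5000 ≈ 0.955800
step 3 [3y] bond c/1=13/200: DF=(2193919/2000000 − 13/200·(0.989200+0.955800))/(1+13/200) = 9113/10000 ≈ 0.911300
step 4 [4y] swap r/1=21/766: DF=(1 − 21/766·(0.989200+0.955800+0.911300))/(1+21/766) = 8971/10000 ≈ 0.897100
step 5 [5y] swap r/1=1261/46273: DF=(1 − 1261/46273·(0.989200+0.955800+0.911300+0.897100))/(1+1261/46273) = 8739/10000 ≈ 0.873900

1 1 2473/2500
2 2 4779/5000
3 3 9113/10000
4 4 8971/10000
5 5 8739/10000
s(3y) = (1/(9113/10000) − 1)/(3) = 887/27339 ≈ 3.2444%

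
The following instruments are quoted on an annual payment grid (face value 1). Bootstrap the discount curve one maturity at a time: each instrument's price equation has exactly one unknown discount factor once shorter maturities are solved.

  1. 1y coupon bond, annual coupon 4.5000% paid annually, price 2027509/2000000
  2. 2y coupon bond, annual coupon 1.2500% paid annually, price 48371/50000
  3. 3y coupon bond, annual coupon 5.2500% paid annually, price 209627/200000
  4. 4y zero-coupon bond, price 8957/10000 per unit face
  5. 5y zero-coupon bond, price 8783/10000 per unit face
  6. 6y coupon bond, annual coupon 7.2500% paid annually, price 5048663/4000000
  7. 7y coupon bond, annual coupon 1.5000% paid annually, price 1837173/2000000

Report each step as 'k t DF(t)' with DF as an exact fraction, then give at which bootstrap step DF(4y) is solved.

step 1 [1y] bond c/1=9/200: DF=(2027509/2000000 − 9/200·(0))/(1+9/200) = 9701/10000 ≈ 0.970100
step 2 [2y] bond c/1=1/80: DF=(48371/50000 − 1/80·(0.970100))/(1+1/80) = 1887/2000 ≈ 0.943500
step 3 [3y] bond c/1=21/400: DF=(209627/200000 − 21/400·(0.970100+0.943500))/(1+21/400) = 2251/2500 ≈ 0.900400
step 4 [4y] zero: DF = P = 8957/10000 ≈ 0.895700
step 5 [5y] zero: DF = P = 8783/10000 ≈ 0.878300
step 6 [6y] bond c/1=29/400: DF=(5048663/4000000 − 29/400·(0.970100+0.943500+0.900400+0.895700+0.878300))/(1+29/400) = 8667/10000 ≈ 0.866700
step 7 [7y] bond c/1=3/200: DF=(1837173/2000000 − 3/200·(0.970100+0.943500+0.900400+0.895700+0.878300+0.866700))/(1+3/200) = 2061/2500 ≈ 0.824400

1 1 9701/10000
2 2 1887/2000
3 3 2251/2500
4 4 8957/10000
5 5 8783/10000
6 6 8667/10000
7 7 2061/2500
DF(4y) is solved at step 4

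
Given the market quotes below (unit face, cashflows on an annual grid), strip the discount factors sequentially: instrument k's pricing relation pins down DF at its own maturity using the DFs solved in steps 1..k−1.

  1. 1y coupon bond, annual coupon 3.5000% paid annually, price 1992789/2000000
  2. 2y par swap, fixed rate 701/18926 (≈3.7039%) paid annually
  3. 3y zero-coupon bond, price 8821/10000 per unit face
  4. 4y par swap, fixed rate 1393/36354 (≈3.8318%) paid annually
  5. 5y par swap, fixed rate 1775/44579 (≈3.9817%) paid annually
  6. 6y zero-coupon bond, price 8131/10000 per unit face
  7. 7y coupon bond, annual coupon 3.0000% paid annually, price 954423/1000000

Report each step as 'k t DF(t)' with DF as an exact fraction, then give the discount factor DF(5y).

1 1 9627/10000
2 2 9299/10000
3 3 8821/10000
4 4 8607/10000
5 5 329/400
6 6 8131/10000
7 7 7731/10000
DF(5y) = 329/400 ≈ 0.822500

step 1 [1y] bond c/1=7/200: DF=(1992789/2000000 − 7/200·(0))/(1+7/200) = 9627/10000 ≈ 0.962700
step 2 [2y] swap r/1=701/18926: DF=(1 − 701/18926·(0.962700))/(1+701/18926) = 9299/10000 ≈ 0.929900
step 3 [3y] zero: DF = P = 8821/10000 ≈ 0.882100
step 4 [4y] swap r/1=1393/36354: DF=(1 − 1393/36354·(0.962700+0.929900+0.882100))/(1+1393/36354) = 8607/10000 ≈ 0.860700
step 5 [5y] swap r/1=1775/44579: DF=(1 − 1775/44579·(0.962700+0.929900+0.882100+0.860700))/(1+1775/44579) = 329/400 ≈ 0.822500
step 6 [6y] zero: DF = P = 8131/10000 ≈ 0.813100
step 7 [7y] bond c/1=3/100: DF=(954423/1000000 − 3/100·(0.962700+0.929900+0.882100+0.860700+0.822500+0.813100))/(1+3/100) = 7731/10000 ≈ 0.773100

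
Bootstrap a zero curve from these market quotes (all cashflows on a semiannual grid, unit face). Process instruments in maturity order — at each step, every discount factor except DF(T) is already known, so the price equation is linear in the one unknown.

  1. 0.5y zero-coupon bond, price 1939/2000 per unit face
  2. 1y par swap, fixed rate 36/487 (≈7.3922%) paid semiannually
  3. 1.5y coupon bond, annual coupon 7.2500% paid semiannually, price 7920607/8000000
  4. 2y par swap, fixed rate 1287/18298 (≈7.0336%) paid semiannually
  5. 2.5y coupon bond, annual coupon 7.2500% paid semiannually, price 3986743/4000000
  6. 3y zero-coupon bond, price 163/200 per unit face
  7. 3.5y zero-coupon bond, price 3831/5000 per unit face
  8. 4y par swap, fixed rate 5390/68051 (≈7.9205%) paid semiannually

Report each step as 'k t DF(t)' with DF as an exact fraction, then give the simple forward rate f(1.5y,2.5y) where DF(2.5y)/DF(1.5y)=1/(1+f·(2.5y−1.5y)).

step 1 [0.5y] zero: DF = P = 1939/2000 ≈ 0.969500
step 2 [1y] swap r/2=18/487: DF=(1 − 18/487·(0.969500))/(1+18/487) = 4649/5000 ≈ 0.929800
step 3 [1.5y] bond c/2=29/800: DF=(7920607/8000000 − 29/800·(0.969500+0.929800))/(1+29/800) = 889/1000 ≈ 0.889000
step 4 [2y] swap r/2=1287/36596: DF=(1 − 1287/36596·(0.969500+0.929800+0.889000))/(1+1287/36596) = 8713/10000 ≈ 0.871300
step 5 [2.5y] bond c/2=29/800: DF=(3986743/4000000 − 29/800·(0.969500+0.929800+0.889000+0.871300))/(1+29/800) = 4169/5000 ≈ 0.833800
step 6 [3y] zero: DF = P = 163/200 ≈ 0.815000
step 7 [3.5y] zero: DF = P = 3831/5000 ≈ 0.766200
step 8 [4y] swap r/2=2695/68051: DF=(1 − 2695/68051·(0.969500+0.929800+0.889000+0.871300+0.833800+0.815000+0.766200))/(1+2695/68051) = 1461/2000 ≈ 0.730500

1 1/2 1939/2000
2 1 4649/5000
3 3/2 889/1000
4 2 8713/10000
5 5/2 4169/5000
6 3 163/200
7 7/2 3831/5000
8 4 1461/2000
f(1.5y,2.5y) = ((889/1000)/(4169/5000) − 1)/(1) = 276/4169 ≈ 6.6203%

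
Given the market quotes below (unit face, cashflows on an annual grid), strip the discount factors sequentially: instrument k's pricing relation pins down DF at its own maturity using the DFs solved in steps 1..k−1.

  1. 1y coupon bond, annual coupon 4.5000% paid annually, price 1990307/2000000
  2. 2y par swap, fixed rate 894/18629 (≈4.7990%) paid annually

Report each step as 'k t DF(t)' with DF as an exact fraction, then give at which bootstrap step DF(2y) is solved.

step 1 [1y] bond c/1=9/200: DF=(1990307/2000000 − 9/200·(0))/(1+9/200) = 9523/10000 ≈ 0.952300
step 2 [2y] swap r/1=894/18629: DF=(1 − 894/18629·(0.952300))/(1+894/18629) = 4553/5000 ≈ 0.910600

1 1 9523/10000
2 2 4553/5000
DF(2y) is solved at step 2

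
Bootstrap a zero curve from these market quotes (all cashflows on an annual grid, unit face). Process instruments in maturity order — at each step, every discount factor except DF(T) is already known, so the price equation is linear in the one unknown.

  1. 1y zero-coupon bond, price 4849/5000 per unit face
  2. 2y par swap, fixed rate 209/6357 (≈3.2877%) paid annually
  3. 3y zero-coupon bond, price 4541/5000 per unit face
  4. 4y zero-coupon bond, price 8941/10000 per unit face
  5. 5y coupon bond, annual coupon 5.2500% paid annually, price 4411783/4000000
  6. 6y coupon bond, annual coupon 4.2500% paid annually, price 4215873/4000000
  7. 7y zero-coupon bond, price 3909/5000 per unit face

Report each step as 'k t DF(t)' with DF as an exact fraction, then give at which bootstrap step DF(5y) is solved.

step 1 [1y] zero: DF = P = 4849/5000 ≈ 0.969800
step 2 [2y] swap r/1=209/6357: DF=(1 − 209/6357·(0.969800))/(1+209/6357) = 9373/10000 ≈ 0.937300
step 3 [3y] zero: DF = P = 4541/5000 ≈ 0.908200
step 4 [4y] zero: DF = P = 8941/10000 ≈ 0.894100
step 5 [5y] bond c/1=21/400: DF=(4411783/4000000 − 21/400·(0.969800+0.937300+0.908200+0.894100))/(1+21/400) = 8629/10000 ≈ 0.862900
step 6 [6y] bond c/1=17/400: DF=(4215873/4000000 − 17/400·(0.969800+0.937300+0.908200+0.894100+0.862900))/(1+17/400) = 4123/5000 ≈ 0.824600
step 7 [7y] zero: DF = P = 3909/5000 ≈ 0.781800

1 1 4849/5000
2 2 9373/10000
3 3 4541/5000
4 4 8941/10000
5 5 8629/10000
6 6 4123/5000
7 7 3909/5000
DF(5y) is solved at step 5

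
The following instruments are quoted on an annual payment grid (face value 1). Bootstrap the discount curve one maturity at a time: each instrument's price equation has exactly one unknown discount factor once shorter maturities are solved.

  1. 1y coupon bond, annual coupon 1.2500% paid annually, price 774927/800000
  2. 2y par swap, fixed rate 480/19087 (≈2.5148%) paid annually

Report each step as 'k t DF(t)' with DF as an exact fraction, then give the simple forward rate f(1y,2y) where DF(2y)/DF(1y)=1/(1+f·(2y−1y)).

step 1 [1y] bond c/1=1/80: DF=(774927/800000 − 1/80·(0))/(1+1/80) = 9567/10000 ≈ 0.956700
step 2 [2y] swap r/1=480/19087: DF=(1 − 480/19087·(0.956700))/(1+480/19087) = 119/125 ≈ 0.952000

1 1 9567/10000
2 2 119/125
f(1y,2y) = ((9567/10000)/(119/125) − 1)/(1) = 47/9520 ≈ 0.4937%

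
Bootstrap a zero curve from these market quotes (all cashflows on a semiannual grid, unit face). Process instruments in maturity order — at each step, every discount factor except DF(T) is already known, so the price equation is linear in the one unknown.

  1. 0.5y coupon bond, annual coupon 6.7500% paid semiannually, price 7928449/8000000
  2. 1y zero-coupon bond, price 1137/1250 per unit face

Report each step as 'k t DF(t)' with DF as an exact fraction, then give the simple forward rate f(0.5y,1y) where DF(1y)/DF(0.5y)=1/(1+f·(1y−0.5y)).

step 1 [0.5y] bond c/2=27/800: DF=(7928449/8000000 − 27/800·(0))/(1+27/800) = 9587/10000 ≈ 0.958700
step 2 [1y] zero: DF = P = 1137/1250 ≈ 0.909600

1 1/2 9587/10000
2 1 1137/1250
f(0.5y,1y) = ((9587/10000)/(1137/1250) − 1)/(1/2) = 491/4548 ≈ 10.7960%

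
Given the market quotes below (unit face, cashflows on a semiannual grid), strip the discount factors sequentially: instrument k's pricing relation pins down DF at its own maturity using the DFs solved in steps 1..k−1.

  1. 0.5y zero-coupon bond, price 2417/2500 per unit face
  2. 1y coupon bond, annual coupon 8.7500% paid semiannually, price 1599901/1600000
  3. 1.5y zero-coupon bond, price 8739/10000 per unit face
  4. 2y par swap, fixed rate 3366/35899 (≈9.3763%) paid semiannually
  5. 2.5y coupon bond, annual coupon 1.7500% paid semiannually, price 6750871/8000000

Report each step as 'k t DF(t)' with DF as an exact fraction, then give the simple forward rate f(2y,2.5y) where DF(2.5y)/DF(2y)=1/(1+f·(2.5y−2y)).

1 1/2 2417/2500
2 1 367/400
3 3/2 8739/10000
4 2 8317/10000
5 5/2 4027/5000
f(2y,2.5y) = ((8317/10000)/(4027/5000) − 1)/(1/2) = 263/4027 ≈ 6.5309%

step 1 [0.5y] zero: DF = P = 2417/2500 ≈ 0.966800
step 2 [1y] bond c/2=7/160: DF=(1599901/1600000 − 7/160·(0.966800))/(1+7/160) = 367/400 ≈ 0.917500
step 3 [1.5y] zero: DF = P = 8739/10000 ≈ 0.873900
step 4 [2y] swap r/2=1683/35899: DF=(1 − 1683/35899·(0.966800+0.917500+0.873900))/(1+1683/35899) = 8317/10000 ≈ 0.831700
step 5 [2.5y] bond c/2=7/800: DF=(6750871/8000000 − 7/800·(0.966800+0.917500+0.873900+0.831700))/(1+7/800) = 4027/5000 ≈ 0.805400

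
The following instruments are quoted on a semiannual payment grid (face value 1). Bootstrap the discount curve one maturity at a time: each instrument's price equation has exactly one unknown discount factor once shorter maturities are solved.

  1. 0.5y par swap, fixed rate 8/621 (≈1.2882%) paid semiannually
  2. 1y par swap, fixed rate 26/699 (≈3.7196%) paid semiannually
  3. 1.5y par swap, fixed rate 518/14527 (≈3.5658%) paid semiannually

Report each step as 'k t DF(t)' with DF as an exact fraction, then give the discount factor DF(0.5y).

1 1/2 621/625
2 1 2409/2500
3 3/2 4741/5000
DF(0.5y) = 621/625 ≈ 0.993600

step 1 [0.5y] swap r/2=4/621: DF=(1 − 4/621·(0))/(1+4/621) = 621/625 ≈ 0.993600
step 2 [1y] swap r/2=13/699: DF=(1 − 13/699·(0.993600))/(1+13/699) = 2409/2500 ≈ 0.963600
step 3 [1.5y] swap r/2=259/14527: DF=(1 − 259/14527·(0.993600+0.963600))/(1+259/14527) = 4741/5000 ≈ 0.948200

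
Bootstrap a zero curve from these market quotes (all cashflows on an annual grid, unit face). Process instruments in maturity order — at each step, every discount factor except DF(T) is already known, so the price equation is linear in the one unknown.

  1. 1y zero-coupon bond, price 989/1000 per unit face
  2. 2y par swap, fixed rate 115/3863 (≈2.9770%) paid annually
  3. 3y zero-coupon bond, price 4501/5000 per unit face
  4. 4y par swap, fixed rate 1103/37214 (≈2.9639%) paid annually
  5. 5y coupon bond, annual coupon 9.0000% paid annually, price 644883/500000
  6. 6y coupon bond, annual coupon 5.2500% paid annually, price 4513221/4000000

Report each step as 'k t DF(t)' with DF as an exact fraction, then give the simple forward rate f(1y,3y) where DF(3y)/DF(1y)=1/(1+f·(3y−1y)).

step 1 [1y] zero: DF = P = 989/1000 ≈ 0.989000
step 2 [2y] swap r/1=115/3863: DF=(1 − 115/3863·(0.989000))/(1+115/3863) = 377/400 ≈ 0.942500
step 3 [3y] zero: DF = P = 4501/5000 ≈ 0.900200
step 4 [4y] swap r/1=1103/37214: DF=(1 − 1103/37214·(0.989000+0.942500+0.900200))/(1+1103/37214) = 8897/10000 ≈ 0.889700
step 5 [5y] bond c/1=9/100: DF=(644883/500000 − 9/100·(0.989000+0.942500+0.900200+0.889700))/(1+9/100) = 219/250 ≈ 0.876000
step 6 [6y] bond c/1=21/400: DF=(4513221/4000000 − 21/400·(0.989000+0.942500+0.900200+0.889700+0.876000))/(1+21/400) = 8427/10000 ≈ 0.842700

1 1 989/1000
2 2 377/400
3 3 4501/5000
4 4 8897/10000
5 5 219/250
6 6 8427/10000
f(1y,3y) = ((989/1000)/(4501/5000) − 1)/(2) = 222/4501 ≈ 4.9322%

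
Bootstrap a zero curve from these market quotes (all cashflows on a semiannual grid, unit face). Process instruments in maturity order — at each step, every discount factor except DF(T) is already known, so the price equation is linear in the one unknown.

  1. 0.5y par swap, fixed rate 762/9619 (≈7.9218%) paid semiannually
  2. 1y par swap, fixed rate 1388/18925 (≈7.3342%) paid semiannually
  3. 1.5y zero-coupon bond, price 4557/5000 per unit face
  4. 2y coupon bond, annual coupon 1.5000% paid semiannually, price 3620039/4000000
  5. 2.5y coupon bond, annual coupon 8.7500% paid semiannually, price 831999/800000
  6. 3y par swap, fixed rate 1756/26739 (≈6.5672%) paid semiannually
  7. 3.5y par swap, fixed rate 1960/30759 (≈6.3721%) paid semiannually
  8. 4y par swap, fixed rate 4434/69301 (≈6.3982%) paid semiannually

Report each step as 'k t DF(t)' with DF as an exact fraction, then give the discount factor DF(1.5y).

1 1/2 9619/10000
2 1 4653/5000
3 3/2 4557/5000
4 2 4387/5000
5 5/2 8421/10000
6 3 2061/2500
7 7/2 201/250
8 4 7783/10000
DF(1.5y) = 4557/5000 ≈ 0.911400

step 1 [0.5y] swap r/2=381/9619: DF=(1 − 381/9619·(0))/(1+381/9619) = 9619/10000 ≈ 0.961900
step 2 [1y] swap r/2=694/18925: DF=(1 − 694/18925·(0.961900))/(1+694/18925) = 4653/5000 ≈ 0.930600
step 3 [1.5y] zero: DF = P = 4557/5000 ≈ 0.911400
step 4 [2y] bond c/2=3/400: DF=(3620039/4000000 − 3/400·(0.961900+0.930600+0.911400))/(1+3/400) = 4387/5000 ≈ 0.877400
step 5 [2.5y] bond c/2=7/160: DF=(831999/800000 − 7/160·(0.961900+0.930600+0.911400+0.877400))/(1+7/160) = 8421/10000 ≈ 0.842100
step 6 [3y] swap r/2=878/26739: DF=(1 − 878/26739·(0.961900+0.930600+0.911400+0.877400+0.842100))/(1+878/26739) = 2061/2500 ≈ 0.824400
step 7 [3.5y] swap r/2=980/30759: DF=(1 − 980/30759·(0.961900+0.930600+0.911400+0.877400+0.842100+0.824400))/(1+980/30759) = 201/250 ≈ 0.804000
step 8 [4y] swap r/2=2217/69301: DF=(1 − 2217/69301·(0.961900+0.930600+0.911400+0.877400+0.842100+0.824400+0.804000))/(1+2217/69301) = 7783/10000 ≈ 0.778300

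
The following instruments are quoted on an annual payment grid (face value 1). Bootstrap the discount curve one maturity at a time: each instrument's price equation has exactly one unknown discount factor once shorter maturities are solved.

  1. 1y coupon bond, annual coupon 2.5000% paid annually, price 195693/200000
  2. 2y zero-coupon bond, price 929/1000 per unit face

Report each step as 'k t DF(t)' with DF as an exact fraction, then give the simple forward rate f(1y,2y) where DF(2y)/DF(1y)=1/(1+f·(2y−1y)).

step 1 [1y] bond c/1=1/40: DF=(195693/200000 − 1/40·(0))/(1+1/40) = 4773/5000 ≈ 0.954600
step 2 [2y] zero: DF = P = 929/1000 ≈ 0.929000

1 1 4773/5000
2 2 929/1000
f(1y,2y) = ((4773/5000)/(929/1000) − 1)/(1) = 128/4645 ≈ 2.7557%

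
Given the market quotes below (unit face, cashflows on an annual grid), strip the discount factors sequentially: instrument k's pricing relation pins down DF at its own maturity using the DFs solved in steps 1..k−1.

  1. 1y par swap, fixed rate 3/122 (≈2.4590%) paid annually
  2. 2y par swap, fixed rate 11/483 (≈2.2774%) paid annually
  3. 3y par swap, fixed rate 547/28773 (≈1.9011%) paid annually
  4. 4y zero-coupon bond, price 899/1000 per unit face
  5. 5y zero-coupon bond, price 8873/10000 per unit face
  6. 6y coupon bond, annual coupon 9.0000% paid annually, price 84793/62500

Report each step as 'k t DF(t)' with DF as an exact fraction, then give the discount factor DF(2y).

1 1 122/125
2 2 239/250
3 3 9453/10000
4 4 899/1000
5 5 8873/10000
6 6 2149/2500
DF(2y) = 239/250 ≈ 0.956000

step 1 [1y] swap r/1=3/122: DF=(1 − 3/122·(0))/(1+3/122) = 122/125 ≈ 0.976000
step 2 [2y] swap r/1=11/483: DF=(1 − 11/483·(0.976000))/(1+11/483) = 239/250 ≈ 0.956000
step 3 [3y] swap r/1=547/28773: DF=(1 − 547/28773·(0.976000+0.956000))/(1+547/28773) = 9453/10000 ≈ 0.945300
step 4 [4y] zero: DF = P = 899/1000 ≈ 0.899000
step 5 [5y] zero: DF = P = 8873/10000 ≈ 0.887300
step 6 [6y] bond c/1=9/100: DF=(84793/62500 − 9/100·(0.976000+0.956000+0.945300+0.899000+0.887300))/(1+9/100) = 2149/2500 ≈ 0.859600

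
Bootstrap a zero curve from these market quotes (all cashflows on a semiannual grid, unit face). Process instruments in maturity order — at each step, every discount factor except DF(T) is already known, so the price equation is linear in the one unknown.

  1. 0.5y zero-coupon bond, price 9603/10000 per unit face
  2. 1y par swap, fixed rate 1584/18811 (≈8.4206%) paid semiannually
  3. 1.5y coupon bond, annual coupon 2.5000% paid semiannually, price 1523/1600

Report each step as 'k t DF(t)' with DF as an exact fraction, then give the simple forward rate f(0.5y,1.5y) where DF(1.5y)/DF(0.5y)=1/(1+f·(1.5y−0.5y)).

step 1 [0.5y] zero: DF = P = 9603/10000 ≈ 0.960300
step 2 [1y] swap r/2=792/18811: DF=(1 − 792/18811·(0.960300))/(1+792/18811) = 1151/1250 ≈ 0.920800
step 3 [1.5y] bond c/2=1/80: DF=(1523/1600 − 1/80·(0.960300+0.920800))/(1+1/80) = 9169/10000 ≈ 0.916900

1 1/2 9603/10000
2 1 1151/1250
3 3/2 9169/10000
f(0.5y,1.5y) = ((9603/10000)/(9169/10000) − 1)/(1) = 434/9169 ≈ 4.7333%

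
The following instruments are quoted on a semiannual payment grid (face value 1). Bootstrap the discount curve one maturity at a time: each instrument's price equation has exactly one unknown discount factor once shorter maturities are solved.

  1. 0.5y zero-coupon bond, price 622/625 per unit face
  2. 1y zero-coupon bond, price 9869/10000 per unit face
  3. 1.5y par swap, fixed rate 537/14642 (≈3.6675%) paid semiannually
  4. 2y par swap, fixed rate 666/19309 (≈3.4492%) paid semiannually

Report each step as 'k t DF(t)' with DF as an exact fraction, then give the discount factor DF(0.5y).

1 1/2 622/625
2 1 9869/10000
3 3/2 9463/10000
4 2 4667/5000
DF(0.5y) = 622/625 ≈ 0.995200

step 1 [0.5y] zero: DF = P = 622/625 ≈ 0.995200
step 2 [1y] zero: DF = P = 9869/10000 ≈ 0.986900
step 3 [1.5y] swap r/2=537/29284: DF=(1 − 537/29284·(0.995200+0.986900))/(1+537/29284) = 9463/10000 ≈ 0.946300
step 4 [2y] swap r/2=333/19309: DF=(1 − 333/19309·(0.995200+0.986900+0.946300))/(1+333/19309) = 4667/5000 ≈ 0.933400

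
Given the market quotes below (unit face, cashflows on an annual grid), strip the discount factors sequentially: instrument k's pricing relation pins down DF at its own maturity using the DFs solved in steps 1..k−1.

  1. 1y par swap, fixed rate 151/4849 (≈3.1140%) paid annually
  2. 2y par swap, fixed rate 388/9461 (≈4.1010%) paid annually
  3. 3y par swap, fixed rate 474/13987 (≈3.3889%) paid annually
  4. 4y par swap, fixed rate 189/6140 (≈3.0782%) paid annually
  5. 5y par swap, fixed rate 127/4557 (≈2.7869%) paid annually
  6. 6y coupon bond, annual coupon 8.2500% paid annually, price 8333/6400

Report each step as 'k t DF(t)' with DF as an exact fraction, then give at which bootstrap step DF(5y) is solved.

step 1 [1y] swap r/1=151/4849: DF=(1 − 151/4849·(0))/(1+151/4849) = 4849/5000 ≈ 0.969800
step 2 [2y] swap r/1=388/9461: DF=(1 − 388/9461·(0.969800))/(1+388/9461) = 1153/1250 ≈ 0.922400
step 3 [3y] swap r/1=474/13987: DF=(1 − 474/13987·(0.969800+0.922400))/(1+474/13987) = 2263/2500 ≈ 0.905200
step 4 [4y] swap r/1=189/6140: DF=(1 − 189/6140·(0.969800+0.922400+0.905200))/(1+189/6140) = 4433/5000 ≈ 0.886600
step 5 [5y] swap r/1=127/4557: DF=(1 − 127/4557·(0.969800+0.922400+0.905200+0.886600))/(1+127/4557) = 873/1000 ≈ 0.873000
step 6 [6y] bond c/1=33/400: DF=(8333/6400 − 33/400·(0.969800+0.922400+0.905200+0.886600+0.873000))/(1+33/400) = 1711/2000 ≈ 0.855500

1 1 4849/5000
2 2 1153/1250
3 3 2263/2500
4 4 4433/5000
5 5 873/1000
6 6 1711/2000
DF(5y) is solved at step 5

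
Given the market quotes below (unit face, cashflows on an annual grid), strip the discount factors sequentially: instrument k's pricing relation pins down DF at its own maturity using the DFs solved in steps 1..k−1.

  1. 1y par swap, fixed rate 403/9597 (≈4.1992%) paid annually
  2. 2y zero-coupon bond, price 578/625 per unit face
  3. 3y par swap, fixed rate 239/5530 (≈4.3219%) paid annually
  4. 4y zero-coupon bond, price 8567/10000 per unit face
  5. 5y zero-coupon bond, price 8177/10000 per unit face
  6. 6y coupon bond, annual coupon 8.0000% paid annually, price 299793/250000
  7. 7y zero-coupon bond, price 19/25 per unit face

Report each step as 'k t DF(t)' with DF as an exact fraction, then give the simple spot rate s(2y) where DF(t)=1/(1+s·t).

1 1 9597/10000
2 2 578/625
3 3 1761/2000
4 4 8567/10000
5 5 8177/10000
6 6 1563/2000
7 7 19/25
s(2y) = (1/(578/625) − 1)/(2) = 47/1156 ≈ 4.0657%

step 1 [1y] swap r/1=403/9597: DF=(1 − 403/9597·(0))/(1+403/9597) = 9597/10000 ≈ 0.959700
step 2 [2y] zero: DF = P = 578/625 ≈ 0.924800
step 3 [3y] swap r/1=239/5530: DF=(1 − 239/5530·(0.959700+0.924800))/(1+239/5530) = 1761/2000 ≈ 0.880500
step 4 [4y] zero: DF = P = 8567/10000 ≈ 0.856700
step 5 [5y] zero: DF = P = 8177/10000 ≈ 0.817700
step 6 [6y] bond c/1=2/25: DF=(299793/250000 − 2/25·(0.959700+0.924800+0.880500+0.856700+0.817700))/(1+2/25) = 1563/2000 ≈ 0.781500
step 7 [7y] zero: DF = P = 19/25 ≈ 0.760000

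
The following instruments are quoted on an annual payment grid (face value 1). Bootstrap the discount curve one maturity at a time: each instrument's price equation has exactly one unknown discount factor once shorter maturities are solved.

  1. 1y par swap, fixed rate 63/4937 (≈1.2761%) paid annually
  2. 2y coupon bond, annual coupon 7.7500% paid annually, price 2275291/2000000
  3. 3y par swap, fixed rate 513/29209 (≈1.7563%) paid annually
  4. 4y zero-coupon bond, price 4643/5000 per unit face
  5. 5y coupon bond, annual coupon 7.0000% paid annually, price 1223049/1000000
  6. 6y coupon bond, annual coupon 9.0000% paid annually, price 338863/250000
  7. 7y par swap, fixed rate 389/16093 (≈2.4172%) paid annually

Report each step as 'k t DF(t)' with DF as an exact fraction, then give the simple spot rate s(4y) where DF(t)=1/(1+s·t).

1 1 4937/5000
2 2 1231/1250
3 3 9487/10000
4 4 4643/5000
5 5 557/625
6 6 8521/10000
7 7 2111/2500
s(4y) = (1/(4643/5000) − 1)/(4) = 357/18572 ≈ 1.9222%

step 1 [1y] swap r/1=63/4937: DF=(1 − 63/4937·(0))/(1+63/4937) = 4937/5000 ≈ 0.987400
step 2 [2y] bond c/1=31/400: DF=(2275291/2000000 − 31/400·(0.987400))/(1+31/400) = 1231/1250 ≈ 0.984800
step 3 [3y] swap r/1=513/29209: DF=(1 − 513/29209·(0.987400+0.984800))/(1+513/29209) = 9487/10000 ≈ 0.948700
step 4 [4y] zero: DF = P = 4643/5000 ≈ 0.928600
step 5 [5y] bond c/1=7/100: DF=(1223049/1000000 − 7/100·(0.987400+0.984800+0.948700+0.928600))/(1+7/100) = 557/625 ≈ 0.891200
step 6 [6y] bond c/1=9/100: DF=(338863/250000 − 9/100·(0.987400+0.984800+0.948700+0.928600+0.891200))/(1+9/100) = 8521/10000 ≈ 0.852100
step 7 [7y] swap r/1=389/16093: DF=(1 − 389/16093·(0.987400+0.984800+0.948700+0.928600+0.891200+0.852100))/(1+389/16093) = 2111/2500 ≈ 0.844400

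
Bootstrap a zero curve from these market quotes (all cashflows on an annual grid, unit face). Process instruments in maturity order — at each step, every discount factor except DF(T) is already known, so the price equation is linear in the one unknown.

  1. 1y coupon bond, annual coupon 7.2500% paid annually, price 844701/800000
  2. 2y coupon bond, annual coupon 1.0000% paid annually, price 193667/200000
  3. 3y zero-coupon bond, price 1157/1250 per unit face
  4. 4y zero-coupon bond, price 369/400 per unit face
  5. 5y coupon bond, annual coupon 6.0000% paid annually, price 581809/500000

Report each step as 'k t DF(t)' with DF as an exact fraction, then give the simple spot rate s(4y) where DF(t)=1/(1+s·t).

step 1 [1y] bond c/1=29/400: DF=(844701/800000 − 29/400·(0))/(1+29/400) = 1969/2000 ≈ 0.984500
step 2 [2y] bond c/1=1/100: DF=(193667/200000 − 1/100·(0.984500))/(1+1/100) = 949/1000 ≈ 0.949000
step 3 [3y] zero: DF = P = 1157/1250 ≈ 0.925600
step 4 [4y] zero: DF = P = 369/400 ≈ 0.922500
step 5 [5y] bond c/1=3/50: DF=(581809/500000 − 3/50·(0.984500+0.949000+0.925600+0.922500))/(1+3/50) = 8837/10000 ≈ 0.883700

1 1 1969/2000
2 2 949/1000
3 3 1157/1250
4 4 369/400
5 5 8837/10000
s(4y) = (1/(369/400) − 1)/(4) = 31/1476 ≈ 2.1003%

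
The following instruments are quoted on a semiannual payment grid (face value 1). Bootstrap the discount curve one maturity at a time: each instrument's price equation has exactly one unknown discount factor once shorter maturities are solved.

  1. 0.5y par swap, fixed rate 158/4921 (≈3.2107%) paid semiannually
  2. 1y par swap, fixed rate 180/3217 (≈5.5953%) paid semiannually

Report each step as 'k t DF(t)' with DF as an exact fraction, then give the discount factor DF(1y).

1 1/2 4921/5000
2 1 473/500
DF(1y) = 473/500 ≈ 0.946000

step 1 [0.5y] swap r/2=79/4921: DF=(1 − 79/4921·(0))/(1+79/4921) = 4921/5000 ≈ 0.984200
step 2 [1y] swap r/2=90/3217: DF=(1 − 90/3217·(0.984200))/(1+90/3217) = 473/500 ≈ 0.946000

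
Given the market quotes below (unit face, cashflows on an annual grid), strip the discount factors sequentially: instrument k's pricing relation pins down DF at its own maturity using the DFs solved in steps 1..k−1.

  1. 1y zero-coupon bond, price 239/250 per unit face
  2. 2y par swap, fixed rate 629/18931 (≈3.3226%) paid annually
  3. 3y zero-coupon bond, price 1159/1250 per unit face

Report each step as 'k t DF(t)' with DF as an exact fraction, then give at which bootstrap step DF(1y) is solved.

1 1 239/250
2 2 9371/10000
3 3 1159/1250
DF(1y) is solved at step 1

step 1 [1y] zero: DF = P = 239/250 ≈ 0.956000
step 2 [2y] swap r/1=629/18931: DF=(1 − 629/18931·(0.956000))/(1+629/18931) = 9371/10000 ≈ 0.937100
step 3 [3y] zero: DF = P = 1159/1250 ≈ 0.927200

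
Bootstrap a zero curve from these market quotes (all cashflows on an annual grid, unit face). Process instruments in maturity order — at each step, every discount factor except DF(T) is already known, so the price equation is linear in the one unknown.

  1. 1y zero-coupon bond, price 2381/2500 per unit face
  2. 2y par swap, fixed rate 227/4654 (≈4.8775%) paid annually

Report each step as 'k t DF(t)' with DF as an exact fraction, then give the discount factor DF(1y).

step 1 [1y] zero: DF = P = 2381/2500 ≈ 0.952400
step 2 [2y] swap r/1=227/4654: DF=(1 − 227/4654·(0.952400))/(1+227/4654) = 2273/2500 ≈ 0.909200

1 1 2381/2500
2 2 2273/2500
DF(1y) = 2381/2500 ≈ 0.952400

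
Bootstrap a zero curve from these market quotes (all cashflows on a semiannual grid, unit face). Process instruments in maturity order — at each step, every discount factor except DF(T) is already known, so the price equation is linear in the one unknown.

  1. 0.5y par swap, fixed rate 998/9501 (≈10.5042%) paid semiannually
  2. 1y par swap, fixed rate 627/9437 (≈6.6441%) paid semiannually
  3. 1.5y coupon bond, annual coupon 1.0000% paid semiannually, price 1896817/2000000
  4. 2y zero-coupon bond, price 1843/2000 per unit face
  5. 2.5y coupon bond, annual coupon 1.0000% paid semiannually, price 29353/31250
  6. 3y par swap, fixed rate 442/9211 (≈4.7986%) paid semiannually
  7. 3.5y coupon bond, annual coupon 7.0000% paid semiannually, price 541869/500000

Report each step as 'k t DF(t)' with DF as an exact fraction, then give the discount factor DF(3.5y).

step 1 [0.5y] swap r/2=499/9501: DF=(1 − 499/9501·(0))/(1+499/9501) = 9501/10000 ≈ 0.950100
step 2 [1y] swap r/2=627/18874: DF=(1 − 627/18874·(0.950100))/(1+627/18874) = 9373/10000 ≈ 0.937300
step 3 [1.5y] bond c/2=1/200: DF=(1896817/2000000 − 1/200·(0.950100+0.937300))/(1+1/200) = 9343/10000 ≈ 0.934300
step 4 [2y] zero: DF = P = 1843/2000 ≈ 0.921500
step 5 [2.5y] bond c/2=1/200: DF=(29353/31250 − 1/200·(0.950100+0.937300+0.934300+0.921500))/(1+1/200) = 229/250 ≈ 0.916000
step 6 [3y] swap r/2=221/9211: DF=(1 − 221/9211·(0.950100+0.937300+0.934300+0.921500+0.916000))/(1+221/9211) = 4337/5000 ≈ 0.867400
step 7 [3.5y] bond c/2=7/200: DF=(541869/500000 − 7/200·(0.950100+0.937300+0.934300+0.921500+0.916000+0.867400))/(1+7/200) = 4301/5000 ≈ 0.860200

1 1/2 9501/10000
2 1 9373/10000
3 3/2 9343/10000
4 2 1843/2000
5 5/2 229/250
6 3 4337/5000
7 7/2 4301/5000
DF(3.5y) = 4301/5000 ≈ 0.860200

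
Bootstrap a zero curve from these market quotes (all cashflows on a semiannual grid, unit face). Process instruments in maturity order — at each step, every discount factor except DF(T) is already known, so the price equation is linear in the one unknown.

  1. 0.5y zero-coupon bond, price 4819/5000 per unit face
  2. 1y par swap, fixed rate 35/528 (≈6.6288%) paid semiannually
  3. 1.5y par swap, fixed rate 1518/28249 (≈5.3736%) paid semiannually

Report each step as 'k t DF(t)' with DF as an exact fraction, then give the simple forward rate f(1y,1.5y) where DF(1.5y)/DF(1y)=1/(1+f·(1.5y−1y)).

1 1/2 4819/5000
2 1 937/1000
3 3/2 9241/10000
f(1y,1.5y) = ((937/1000)/(9241/10000) − 1)/(1/2) = 258/9241 ≈ 2.7919%

step 1 [0.5y] zero: DF = P = 4819/5000 ≈ 0.963800
step 2 [1y] swap r/2=35/1056: DF=(1 − 35/1056·(0.963800))/(1+35/1056) = 937/1000 ≈ 0.937000
step 3 [1.5y] swap r/2=759/28249: DF=(1 − 759/28249·(0.963800+0.937000))/(1+759/28249) = 9241/10000 ≈ 0.924100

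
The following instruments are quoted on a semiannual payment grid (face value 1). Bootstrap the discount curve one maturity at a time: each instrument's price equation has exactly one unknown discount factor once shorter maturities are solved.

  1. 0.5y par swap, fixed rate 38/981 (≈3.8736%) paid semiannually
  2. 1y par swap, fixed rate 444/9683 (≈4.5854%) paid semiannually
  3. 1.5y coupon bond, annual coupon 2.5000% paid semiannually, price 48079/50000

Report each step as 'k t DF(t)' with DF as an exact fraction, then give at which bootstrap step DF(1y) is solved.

step 1 [0.5y] swap r/2=19/981: DF=(1 − 19/981·(0))/(1+19/981) = 981/1000 ≈ 0.981000
step 2 [1y] swap r/2=222/9683: DF=(1 − 222/9683·(0.981000))/(1+222/9683) = 2389/2500 ≈ 0.955600
step 3 [1.5y] bond c/2=1/80: DF=(48079/50000 − 1/80·(0.981000+0.955600))/(1+1/80) = 4629/5000 ≈ 0.925800

1 1/2 981/1000
2 1 2389/2500
3 3/2 4629/5000
DF(1y) is solved at step 2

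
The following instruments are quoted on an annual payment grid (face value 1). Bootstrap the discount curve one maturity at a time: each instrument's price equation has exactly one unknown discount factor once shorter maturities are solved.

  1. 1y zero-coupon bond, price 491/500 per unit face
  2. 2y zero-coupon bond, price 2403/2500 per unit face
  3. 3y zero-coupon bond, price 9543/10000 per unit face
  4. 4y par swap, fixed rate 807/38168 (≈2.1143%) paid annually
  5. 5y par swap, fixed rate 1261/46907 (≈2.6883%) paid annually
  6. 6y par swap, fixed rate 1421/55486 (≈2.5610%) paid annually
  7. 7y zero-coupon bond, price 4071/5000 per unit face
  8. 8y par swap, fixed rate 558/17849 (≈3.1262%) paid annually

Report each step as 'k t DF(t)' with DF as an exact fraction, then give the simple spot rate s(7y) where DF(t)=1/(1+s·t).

step 1 [1y] zero: DF = P = 491/500 ≈ 0.982000
step 2 [2y] zero: DF = P = 2403/2500 ≈ 0.961200
step 3 [3y] zero: DF = P = 9543/10000 ≈ 0.954300
step 4 [4y] swap r/1=807/38168: DF=(1 − 807/38168·(0.982000+0.961200+0.954300))/(1+807/38168) = 9193/10000 ≈ 0.919300
step 5 [5y] swap r/1=1261/46907: DF=(1 − 1261/46907·(0.982000+0.961200+0.954300+0.919300))/(1+1261/46907) = 8739/10000 ≈ 0.873900
step 6 [6y] swap r/1=1421/55486: DF=(1 − 1421/55486·(0.982000+0.961200+0.954300+0.919300+0.873900))/(1+1421/55486) = 8579/10000 ≈ 0.857900
step 7 [7y] zero: DF = P = 4071/5000 ≈ 0.814200
step 8 [8y] swap r/1=558/17849: DF=(1 − 558/17849·(0.982000+0.961200+0.954300+0.919300+0.873900+0.857900+0.814200))/(1+558/17849) = 971/1250 ≈ 0.776800

1 1 491/500
2 2 2403/2500
3 3 9543/10000
4 4 9193/10000
5 5 8739/10000
6 6 8579/10000
7 7 4071/5000
8 8 971/1250
s(7y) = (1/(4071/5000) − 1)/(7) = 929/28497 ≈ 3.2600%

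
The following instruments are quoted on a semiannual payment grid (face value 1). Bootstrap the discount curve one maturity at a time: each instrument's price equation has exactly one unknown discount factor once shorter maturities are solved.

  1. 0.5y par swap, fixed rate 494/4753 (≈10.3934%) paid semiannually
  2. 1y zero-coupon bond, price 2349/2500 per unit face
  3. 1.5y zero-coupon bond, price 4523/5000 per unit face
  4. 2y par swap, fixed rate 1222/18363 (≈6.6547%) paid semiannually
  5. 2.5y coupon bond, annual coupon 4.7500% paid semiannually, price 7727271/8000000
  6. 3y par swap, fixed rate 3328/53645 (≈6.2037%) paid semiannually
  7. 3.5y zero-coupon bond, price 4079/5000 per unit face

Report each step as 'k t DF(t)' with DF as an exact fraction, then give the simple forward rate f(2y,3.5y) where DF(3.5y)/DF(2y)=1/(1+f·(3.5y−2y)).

step 1 [0.5y] swap r/2=247/4753: DF=(1 − 247/4753·(0))/(1+247/4753) = 4753/5000 ≈ 0.950600
step 2 [1y] zero: DF = P = 2349/2500 ≈ 0.939600
step 3 [1.5y] zero: DF = P = 4523/5000 ≈ 0.904600
step 4 [2y] swap r/2=611/18363: DF=(1 − 611/18363·(0.950600+0.939600+0.904600))/(1+611/18363) = 4389/5000 ≈ 0.877800
step 5 [2.5y] bond c/2=19/800: DF=(7727271/8000000 − 19/800·(0.950600+0.939600+0.904600+0.877800))/(1+19/800) = 8583/10000 ≈ 0.858300
step 6 [3y] swap r/2=1664/53645: DF=(1 − 1664/53645·(0.950600+0.939600+0.904600+0.877800+0.858300))/(1+1664/53645) = 521/625 ≈ 0.833600
step 7 [3.5y] zero: DF = P = 4079/5000 ≈ 0.815800

1 1/2 4753/5000
2 1 2349/2500
3 3/2 4523/5000
4 2 4389/5000
5 5/2 8583/10000
6 3 521/625
7 7/2 4079/5000
f(2y,3.5y) = ((4389/5000)/(4079/5000) − 1)/(3/2) = 620/12237 ≈ 5.0666%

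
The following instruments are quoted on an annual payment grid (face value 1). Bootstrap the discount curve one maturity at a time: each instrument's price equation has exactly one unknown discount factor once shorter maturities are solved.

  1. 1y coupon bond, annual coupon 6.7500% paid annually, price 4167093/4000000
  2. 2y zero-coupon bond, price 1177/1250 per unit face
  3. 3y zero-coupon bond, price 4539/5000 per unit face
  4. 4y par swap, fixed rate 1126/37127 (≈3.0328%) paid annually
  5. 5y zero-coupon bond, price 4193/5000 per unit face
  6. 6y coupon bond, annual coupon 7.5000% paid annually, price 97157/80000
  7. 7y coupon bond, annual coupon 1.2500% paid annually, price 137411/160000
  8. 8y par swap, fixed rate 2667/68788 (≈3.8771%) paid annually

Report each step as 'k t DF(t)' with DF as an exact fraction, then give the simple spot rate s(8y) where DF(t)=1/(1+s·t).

1 1 9759/10000
2 2 1177/1250
3 3 4539/5000
4 4 4437/5000
5 5 4193/5000
6 6 4061/5000
7 7 391/500
8 8 7333/10000
s(8y) = (1/(7333/10000) − 1)/(8) = 2667/58664 ≈ 4.5462%

step 1 [1y] bond c/1=27/400: DF=(4167093/4000000 − 27/400·(0))/(1+27/400) = 9759/10000 ≈ 0.975900
step 2 [2y] zero: DF = P = 1177/1250 ≈ 0.941600
step 3 [3y] zero: DF = P = 4539/5000 ≈ 0.907800
step 4 [4y] swap r/1=1126/37127: DF=(1 − 1126/37127·(0.975900+0.941600+0.907800))/(1+1126/37127) = 4437/5000 ≈ 0.887400
step 5 [5y] zero: DF = P = 4193/5000 ≈ 0.838600
step 6 [6y] bond c/1=3/40: DF=(97157/80000 − 3/40·(0.975900+0.941600+0.907800+0.887400+0.838600))/(1+3/40) = 4061/5000 ≈ 0.812200
step 7 [7y] bond c/1=1/80: DF=(137411/160000 − 1/80·(0.975900+0.941600+0.907800+0.887400+0.838600+0.812200))/(1+1/80) = 391/500 ≈ 0.782000
step 8 [8y] swap r/1=2667/68788: DF=(1 − 2667/68788·(0.975900+0.941600+0.907800+0.887400+0.838600+0.812200+0.782000))/(1+2667/68788) = 7333/10000 ≈ 0.733300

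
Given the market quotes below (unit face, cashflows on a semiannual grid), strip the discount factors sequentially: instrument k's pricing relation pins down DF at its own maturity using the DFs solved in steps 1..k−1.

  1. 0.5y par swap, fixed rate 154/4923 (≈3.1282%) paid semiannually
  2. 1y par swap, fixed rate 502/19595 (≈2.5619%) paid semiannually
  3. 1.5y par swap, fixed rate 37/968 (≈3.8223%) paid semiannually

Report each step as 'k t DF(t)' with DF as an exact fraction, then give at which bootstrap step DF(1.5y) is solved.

step 1 [0.5y] swap r/2=77/4923: DF=(1 − 77/4923·(0))/(1+77/4923) = 4923/5000 ≈ 0.984600
step 2 [1y] swap r/2=251/19595: DF=(1 − 251/19595·(0.984600))/(1+251/19595) = 9749/10000 ≈ 0.974900
step 3 [1.5y] swap r/2=37/1936: DF=(1 − 37/1936·(0.984600+0.974900))/(1+37/1936) = 1889/2000 ≈ 0.944500

1 1/2 4923/5000
2 1 9749/10000
3 3/2 1889/2000
DF(1.5y) is solved at step 3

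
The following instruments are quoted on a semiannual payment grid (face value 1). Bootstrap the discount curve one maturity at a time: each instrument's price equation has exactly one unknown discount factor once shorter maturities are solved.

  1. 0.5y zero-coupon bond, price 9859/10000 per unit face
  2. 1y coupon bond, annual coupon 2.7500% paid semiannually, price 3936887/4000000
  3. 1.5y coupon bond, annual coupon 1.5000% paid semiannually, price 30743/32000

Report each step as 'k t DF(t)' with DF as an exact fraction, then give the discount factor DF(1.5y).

1 1/2 9859/10000
2 1 383/400
3 3/2 9391/10000
DF(1.5y) = 9391/10000 ≈ 0.939100

step 1 [0.5y] zero: DF = P = 9859/10000 ≈ 0.985900
step 2 [1y] bond c/2=11/800: DF=(3936887/4000000 − 11/800·(0.985900))/(1+11/800) = 383/400 ≈ 0.957500
step 3 [1.5y] bond c/2=3/400: DF=(30743/32000 − 3/400·(0.985900+0.957500))/(1+3/400) = 9391/10000 ≈ 0.939100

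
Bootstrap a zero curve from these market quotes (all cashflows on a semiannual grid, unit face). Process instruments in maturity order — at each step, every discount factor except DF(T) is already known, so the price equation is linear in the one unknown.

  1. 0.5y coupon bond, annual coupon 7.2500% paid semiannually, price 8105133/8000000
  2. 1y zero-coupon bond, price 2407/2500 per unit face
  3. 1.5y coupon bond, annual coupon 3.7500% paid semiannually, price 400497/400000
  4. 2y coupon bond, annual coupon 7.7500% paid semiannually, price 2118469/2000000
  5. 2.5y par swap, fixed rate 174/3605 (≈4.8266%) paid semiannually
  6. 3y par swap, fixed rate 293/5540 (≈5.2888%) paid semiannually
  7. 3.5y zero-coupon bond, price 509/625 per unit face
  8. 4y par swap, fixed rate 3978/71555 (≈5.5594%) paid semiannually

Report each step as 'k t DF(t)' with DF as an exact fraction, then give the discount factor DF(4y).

step 1 [0.5y] bond c/2=29/800: DF=(8105133/8000000 − 29/800·(0))/(1+29/800) = 9777/10000 ≈ 0.977700
step 2 [1y] zero: DF = P = 2407/2500 ≈ 0.962800
step 3 [1.5y] bond c/2=3/160: DF=(400497/400000 − 3/160·(0.977700+0.962800))/(1+3/160) = 9471/10000 ≈ 0.947100
step 4 [2y] bond c/2=31/800: DF=(2118469/2000000 − 31/800·(0.977700+0.962800+0.947100))/(1+31/800) = 114/125 ≈ 0.912000
step 5 [2.5y] swap r/2=87/3605: DF=(1 − 87/3605·(0.977700+0.962800+0.947100+0.912000))/(1+87/3605) = 8869/10000 ≈ 0.886900
step 6 [3y] swap r/2=293/11080: DF=(1 − 293/11080·(0.977700+0.962800+0.947100+0.912000+0.886900))/(1+293/11080) = 1707/2000 ≈ 0.853500
step 7 [3.5y] zero: DF = P = 509/625 ≈ 0.814400
step 8 [4y] swap r/2=1989/71555: DF=(1 − 1989/71555·(0.977700+0.962800+0.947100+0.912000+0.886900+0.853500+0.814400))/(1+1989/71555) = 8011/10000 ≈ 0.801100

1 1/2 9777/10000
2 1 2407/2500
3 3/2 9471/10000
4 2 114/125
5 5/2 8869/10000
6 3 1707/2000
7 7/2 509/625
8 4 8011/10000
DF(4y) = 8011/10000 ≈ 0.801100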